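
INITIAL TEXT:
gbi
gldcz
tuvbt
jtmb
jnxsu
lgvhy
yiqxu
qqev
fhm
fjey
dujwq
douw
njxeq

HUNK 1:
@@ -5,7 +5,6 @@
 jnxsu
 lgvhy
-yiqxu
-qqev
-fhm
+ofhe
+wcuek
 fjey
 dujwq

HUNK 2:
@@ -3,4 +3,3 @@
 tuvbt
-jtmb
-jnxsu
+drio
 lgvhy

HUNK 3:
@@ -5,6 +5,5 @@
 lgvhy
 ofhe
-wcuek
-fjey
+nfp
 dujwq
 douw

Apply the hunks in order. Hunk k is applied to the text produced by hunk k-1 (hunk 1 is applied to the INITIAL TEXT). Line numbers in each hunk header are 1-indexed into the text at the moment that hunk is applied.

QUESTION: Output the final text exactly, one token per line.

Hunk 1: at line 5 remove [yiqxu,qqev,fhm] add [ofhe,wcuek] -> 12 lines: gbi gldcz tuvbt jtmb jnxsu lgvhy ofhe wcuek fjey dujwq douw njxeq
Hunk 2: at line 3 remove [jtmb,jnxsu] add [drio] -> 11 lines: gbi gldcz tuvbt drio lgvhy ofhe wcuek fjey dujwq douw njxeq
Hunk 3: at line 5 remove [wcuek,fjey] add [nfp] -> 10 lines: gbi gldcz tuvbt drio lgvhy ofhe nfp dujwq douw njxeq

Answer: gbi
gldcz
tuvbt
drio
lgvhy
ofhe
nfp
dujwq
douw
njxeq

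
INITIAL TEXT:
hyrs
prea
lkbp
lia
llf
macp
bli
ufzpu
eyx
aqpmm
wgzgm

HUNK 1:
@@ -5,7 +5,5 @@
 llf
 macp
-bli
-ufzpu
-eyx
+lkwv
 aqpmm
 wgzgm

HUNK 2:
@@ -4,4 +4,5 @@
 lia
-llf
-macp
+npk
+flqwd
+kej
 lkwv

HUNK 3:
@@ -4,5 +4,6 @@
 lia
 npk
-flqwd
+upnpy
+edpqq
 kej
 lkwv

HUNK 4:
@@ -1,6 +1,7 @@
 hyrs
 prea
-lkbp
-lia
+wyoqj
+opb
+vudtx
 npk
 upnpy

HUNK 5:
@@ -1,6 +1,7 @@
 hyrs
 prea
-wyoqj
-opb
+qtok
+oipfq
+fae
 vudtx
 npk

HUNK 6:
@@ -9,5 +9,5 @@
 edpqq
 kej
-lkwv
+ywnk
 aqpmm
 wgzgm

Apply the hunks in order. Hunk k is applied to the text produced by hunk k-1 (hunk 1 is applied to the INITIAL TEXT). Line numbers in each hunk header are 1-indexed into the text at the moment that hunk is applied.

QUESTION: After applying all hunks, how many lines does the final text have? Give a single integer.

Answer: 13

Derivation:
Hunk 1: at line 5 remove [bli,ufzpu,eyx] add [lkwv] -> 9 lines: hyrs prea lkbp lia llf macp lkwv aqpmm wgzgm
Hunk 2: at line 4 remove [llf,macp] add [npk,flqwd,kej] -> 10 lines: hyrs prea lkbp lia npk flqwd kej lkwv aqpmm wgzgm
Hunk 3: at line 4 remove [flqwd] add [upnpy,edpqq] -> 11 lines: hyrs prea lkbp lia npk upnpy edpqq kej lkwv aqpmm wgzgm
Hunk 4: at line 1 remove [lkbp,lia] add [wyoqj,opb,vudtx] -> 12 lines: hyrs prea wyoqj opb vudtx npk upnpy edpqq kej lkwv aqpmm wgzgm
Hunk 5: at line 1 remove [wyoqj,opb] add [qtok,oipfq,fae] -> 13 lines: hyrs prea qtok oipfq fae vudtx npk upnpy edpqq kej lkwv aqpmm wgzgm
Hunk 6: at line 9 remove [lkwv] add [ywnk] -> 13 lines: hyrs prea qtok oipfq fae vudtx npk upnpy edpqq kej ywnk aqpmm wgzgm
Final line count: 13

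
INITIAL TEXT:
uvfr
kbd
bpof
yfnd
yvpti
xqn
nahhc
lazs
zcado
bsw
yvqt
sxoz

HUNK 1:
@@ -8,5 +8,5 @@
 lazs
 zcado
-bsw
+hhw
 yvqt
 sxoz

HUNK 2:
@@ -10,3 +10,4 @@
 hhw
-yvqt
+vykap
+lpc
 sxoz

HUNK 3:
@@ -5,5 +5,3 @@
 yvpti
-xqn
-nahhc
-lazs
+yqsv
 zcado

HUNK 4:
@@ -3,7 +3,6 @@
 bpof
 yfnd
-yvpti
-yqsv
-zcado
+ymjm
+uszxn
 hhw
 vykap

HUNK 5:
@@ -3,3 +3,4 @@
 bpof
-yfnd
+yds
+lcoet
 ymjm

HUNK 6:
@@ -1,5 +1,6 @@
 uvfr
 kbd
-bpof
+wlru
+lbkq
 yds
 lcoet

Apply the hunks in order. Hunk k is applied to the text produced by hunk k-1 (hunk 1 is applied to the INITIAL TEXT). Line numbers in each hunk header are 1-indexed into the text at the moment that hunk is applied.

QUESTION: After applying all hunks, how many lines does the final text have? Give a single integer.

Hunk 1: at line 8 remove [bsw] add [hhw] -> 12 lines: uvfr kbd bpof yfnd yvpti xqn nahhc lazs zcado hhw yvqt sxoz
Hunk 2: at line 10 remove [yvqt] add [vykap,lpc] -> 13 lines: uvfr kbd bpof yfnd yvpti xqn nahhc lazs zcado hhw vykap lpc sxoz
Hunk 3: at line 5 remove [xqn,nahhc,lazs] add [yqsv] -> 11 lines: uvfr kbd bpof yfnd yvpti yqsv zcado hhw vykap lpc sxoz
Hunk 4: at line 3 remove [yvpti,yqsv,zcado] add [ymjm,uszxn] -> 10 lines: uvfr kbd bpof yfnd ymjm uszxn hhw vykap lpc sxoz
Hunk 5: at line 3 remove [yfnd] add [yds,lcoet] -> 11 lines: uvfr kbd bpof yds lcoet ymjm uszxn hhw vykap lpc sxoz
Hunk 6: at line 1 remove [bpof] add [wlru,lbkq] -> 12 lines: uvfr kbd wlru lbkq yds lcoet ymjm uszxn hhw vykap lpc sxoz
Final line count: 12

Answer: 12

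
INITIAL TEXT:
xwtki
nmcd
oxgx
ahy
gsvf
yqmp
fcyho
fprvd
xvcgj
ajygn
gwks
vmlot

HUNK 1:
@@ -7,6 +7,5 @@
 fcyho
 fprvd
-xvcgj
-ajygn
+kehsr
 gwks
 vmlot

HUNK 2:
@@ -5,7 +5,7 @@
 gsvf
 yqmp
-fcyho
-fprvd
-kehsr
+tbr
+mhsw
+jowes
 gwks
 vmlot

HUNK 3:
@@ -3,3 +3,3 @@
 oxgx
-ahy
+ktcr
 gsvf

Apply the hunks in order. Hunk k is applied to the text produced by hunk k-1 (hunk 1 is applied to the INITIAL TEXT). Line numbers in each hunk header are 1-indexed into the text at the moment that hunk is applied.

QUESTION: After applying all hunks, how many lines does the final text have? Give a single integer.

Hunk 1: at line 7 remove [xvcgj,ajygn] add [kehsr] -> 11 lines: xwtki nmcd oxgx ahy gsvf yqmp fcyho fprvd kehsr gwks vmlot
Hunk 2: at line 5 remove [fcyho,fprvd,kehsr] add [tbr,mhsw,jowes] -> 11 lines: xwtki nmcd oxgx ahy gsvf yqmp tbr mhsw jowes gwks vmlot
Hunk 3: at line 3 remove [ahy] add [ktcr] -> 11 lines: xwtki nmcd oxgx ktcr gsvf yqmp tbr mhsw jowes gwks vmlot
Final line count: 11

Answer: 11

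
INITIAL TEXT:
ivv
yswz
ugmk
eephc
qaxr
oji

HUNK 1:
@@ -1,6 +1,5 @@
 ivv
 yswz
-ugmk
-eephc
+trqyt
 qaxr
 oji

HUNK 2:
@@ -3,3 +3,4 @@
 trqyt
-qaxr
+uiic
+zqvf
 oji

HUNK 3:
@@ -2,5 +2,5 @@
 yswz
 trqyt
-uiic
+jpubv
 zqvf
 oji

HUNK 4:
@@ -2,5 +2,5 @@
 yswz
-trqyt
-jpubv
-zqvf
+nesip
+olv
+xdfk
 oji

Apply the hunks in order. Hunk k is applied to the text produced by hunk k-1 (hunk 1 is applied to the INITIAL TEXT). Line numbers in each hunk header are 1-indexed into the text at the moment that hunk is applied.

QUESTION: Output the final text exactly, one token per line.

Answer: ivv
yswz
nesip
olv
xdfk
oji

Derivation:
Hunk 1: at line 1 remove [ugmk,eephc] add [trqyt] -> 5 lines: ivv yswz trqyt qaxr oji
Hunk 2: at line 3 remove [qaxr] add [uiic,zqvf] -> 6 lines: ivv yswz trqyt uiic zqvf oji
Hunk 3: at line 2 remove [uiic] add [jpubv] -> 6 lines: ivv yswz trqyt jpubv zqvf oji
Hunk 4: at line 2 remove [trqyt,jpubv,zqvf] add [nesip,olv,xdfk] -> 6 lines: ivv yswz nesip olv xdfk oji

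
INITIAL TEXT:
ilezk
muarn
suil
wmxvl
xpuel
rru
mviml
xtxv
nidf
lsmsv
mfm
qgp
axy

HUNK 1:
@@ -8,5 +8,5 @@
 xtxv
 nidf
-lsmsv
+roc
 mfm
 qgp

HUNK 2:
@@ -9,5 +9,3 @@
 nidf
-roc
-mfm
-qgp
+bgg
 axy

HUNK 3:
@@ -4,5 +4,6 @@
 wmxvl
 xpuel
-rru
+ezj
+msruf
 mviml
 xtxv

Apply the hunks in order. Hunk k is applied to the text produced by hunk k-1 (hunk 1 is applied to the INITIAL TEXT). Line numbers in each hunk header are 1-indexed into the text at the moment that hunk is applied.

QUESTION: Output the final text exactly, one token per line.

Hunk 1: at line 8 remove [lsmsv] add [roc] -> 13 lines: ilezk muarn suil wmxvl xpuel rru mviml xtxv nidf roc mfm qgp axy
Hunk 2: at line 9 remove [roc,mfm,qgp] add [bgg] -> 11 lines: ilezk muarn suil wmxvl xpuel rru mviml xtxv nidf bgg axy
Hunk 3: at line 4 remove [rru] add [ezj,msruf] -> 12 lines: ilezk muarn suil wmxvl xpuel ezj msruf mviml xtxv nidf bgg axy

Answer: ilezk
muarn
suil
wmxvl
xpuel
ezj
msruf
mviml
xtxv
nidf
bgg
axy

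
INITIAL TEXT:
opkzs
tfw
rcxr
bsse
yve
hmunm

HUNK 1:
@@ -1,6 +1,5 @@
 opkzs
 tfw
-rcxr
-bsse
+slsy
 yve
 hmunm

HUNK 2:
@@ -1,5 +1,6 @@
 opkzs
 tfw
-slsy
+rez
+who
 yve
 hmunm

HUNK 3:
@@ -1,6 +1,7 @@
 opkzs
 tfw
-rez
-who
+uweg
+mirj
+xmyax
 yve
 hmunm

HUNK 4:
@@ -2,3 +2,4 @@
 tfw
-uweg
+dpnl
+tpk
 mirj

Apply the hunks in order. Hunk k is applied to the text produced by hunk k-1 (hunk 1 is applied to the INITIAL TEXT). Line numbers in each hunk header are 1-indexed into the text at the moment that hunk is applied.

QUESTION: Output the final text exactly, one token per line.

Hunk 1: at line 1 remove [rcxr,bsse] add [slsy] -> 5 lines: opkzs tfw slsy yve hmunm
Hunk 2: at line 1 remove [slsy] add [rez,who] -> 6 lines: opkzs tfw rez who yve hmunm
Hunk 3: at line 1 remove [rez,who] add [uweg,mirj,xmyax] -> 7 lines: opkzs tfw uweg mirj xmyax yve hmunm
Hunk 4: at line 2 remove [uweg] add [dpnl,tpk] -> 8 lines: opkzs tfw dpnl tpk mirj xmyax yve hmunm

Answer: opkzs
tfw
dpnl
tpk
mirj
xmyax
yve
hmunm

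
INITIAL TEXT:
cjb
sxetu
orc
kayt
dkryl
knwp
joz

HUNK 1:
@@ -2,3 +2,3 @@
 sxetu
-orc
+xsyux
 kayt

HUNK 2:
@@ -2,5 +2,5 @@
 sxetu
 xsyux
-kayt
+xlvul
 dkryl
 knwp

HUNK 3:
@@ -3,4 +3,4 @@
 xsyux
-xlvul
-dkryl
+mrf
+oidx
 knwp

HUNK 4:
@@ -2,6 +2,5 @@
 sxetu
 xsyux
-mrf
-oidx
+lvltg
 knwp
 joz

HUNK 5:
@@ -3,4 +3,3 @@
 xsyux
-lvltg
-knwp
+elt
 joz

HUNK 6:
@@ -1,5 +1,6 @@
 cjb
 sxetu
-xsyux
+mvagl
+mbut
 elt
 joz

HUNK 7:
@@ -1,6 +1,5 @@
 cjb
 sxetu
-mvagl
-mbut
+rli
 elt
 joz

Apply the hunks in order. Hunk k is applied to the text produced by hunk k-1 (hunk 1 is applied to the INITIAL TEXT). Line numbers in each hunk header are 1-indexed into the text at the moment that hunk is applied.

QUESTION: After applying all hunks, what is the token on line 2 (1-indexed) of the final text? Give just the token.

Hunk 1: at line 2 remove [orc] add [xsyux] -> 7 lines: cjb sxetu xsyux kayt dkryl knwp joz
Hunk 2: at line 2 remove [kayt] add [xlvul] -> 7 lines: cjb sxetu xsyux xlvul dkryl knwp joz
Hunk 3: at line 3 remove [xlvul,dkryl] add [mrf,oidx] -> 7 lines: cjb sxetu xsyux mrf oidx knwp joz
Hunk 4: at line 2 remove [mrf,oidx] add [lvltg] -> 6 lines: cjb sxetu xsyux lvltg knwp joz
Hunk 5: at line 3 remove [lvltg,knwp] add [elt] -> 5 lines: cjb sxetu xsyux elt joz
Hunk 6: at line 1 remove [xsyux] add [mvagl,mbut] -> 6 lines: cjb sxetu mvagl mbut elt joz
Hunk 7: at line 1 remove [mvagl,mbut] add [rli] -> 5 lines: cjb sxetu rli elt joz
Final line 2: sxetu

Answer: sxetu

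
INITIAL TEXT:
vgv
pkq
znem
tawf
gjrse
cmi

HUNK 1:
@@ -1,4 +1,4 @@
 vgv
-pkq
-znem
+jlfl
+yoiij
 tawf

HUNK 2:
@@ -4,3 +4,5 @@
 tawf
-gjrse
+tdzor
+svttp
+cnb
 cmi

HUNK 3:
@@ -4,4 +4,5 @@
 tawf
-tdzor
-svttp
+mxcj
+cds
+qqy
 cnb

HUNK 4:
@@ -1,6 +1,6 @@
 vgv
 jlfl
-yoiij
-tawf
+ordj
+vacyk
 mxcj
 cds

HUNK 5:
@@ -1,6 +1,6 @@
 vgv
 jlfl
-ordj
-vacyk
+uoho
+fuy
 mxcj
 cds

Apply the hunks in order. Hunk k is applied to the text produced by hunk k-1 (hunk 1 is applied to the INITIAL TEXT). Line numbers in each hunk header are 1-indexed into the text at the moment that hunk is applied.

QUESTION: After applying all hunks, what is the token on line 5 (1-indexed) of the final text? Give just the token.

Hunk 1: at line 1 remove [pkq,znem] add [jlfl,yoiij] -> 6 lines: vgv jlfl yoiij tawf gjrse cmi
Hunk 2: at line 4 remove [gjrse] add [tdzor,svttp,cnb] -> 8 lines: vgv jlfl yoiij tawf tdzor svttp cnb cmi
Hunk 3: at line 4 remove [tdzor,svttp] add [mxcj,cds,qqy] -> 9 lines: vgv jlfl yoiij tawf mxcj cds qqy cnb cmi
Hunk 4: at line 1 remove [yoiij,tawf] add [ordj,vacyk] -> 9 lines: vgv jlfl ordj vacyk mxcj cds qqy cnb cmi
Hunk 5: at line 1 remove [ordj,vacyk] add [uoho,fuy] -> 9 lines: vgv jlfl uoho fuy mxcj cds qqy cnb cmi
Final line 5: mxcj

Answer: mxcj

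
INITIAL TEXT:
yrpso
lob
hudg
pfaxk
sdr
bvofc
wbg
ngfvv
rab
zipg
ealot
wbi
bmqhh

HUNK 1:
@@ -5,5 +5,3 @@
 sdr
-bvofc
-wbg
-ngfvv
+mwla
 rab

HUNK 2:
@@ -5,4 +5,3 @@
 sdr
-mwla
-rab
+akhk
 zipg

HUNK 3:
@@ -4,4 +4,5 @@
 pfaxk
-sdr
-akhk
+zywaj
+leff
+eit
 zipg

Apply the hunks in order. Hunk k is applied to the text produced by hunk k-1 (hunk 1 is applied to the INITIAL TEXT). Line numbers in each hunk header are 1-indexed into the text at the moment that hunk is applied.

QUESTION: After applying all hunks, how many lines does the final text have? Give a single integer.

Hunk 1: at line 5 remove [bvofc,wbg,ngfvv] add [mwla] -> 11 lines: yrpso lob hudg pfaxk sdr mwla rab zipg ealot wbi bmqhh
Hunk 2: at line 5 remove [mwla,rab] add [akhk] -> 10 lines: yrpso lob hudg pfaxk sdr akhk zipg ealot wbi bmqhh
Hunk 3: at line 4 remove [sdr,akhk] add [zywaj,leff,eit] -> 11 lines: yrpso lob hudg pfaxk zywaj leff eit zipg ealot wbi bmqhh
Final line count: 11

Answer: 11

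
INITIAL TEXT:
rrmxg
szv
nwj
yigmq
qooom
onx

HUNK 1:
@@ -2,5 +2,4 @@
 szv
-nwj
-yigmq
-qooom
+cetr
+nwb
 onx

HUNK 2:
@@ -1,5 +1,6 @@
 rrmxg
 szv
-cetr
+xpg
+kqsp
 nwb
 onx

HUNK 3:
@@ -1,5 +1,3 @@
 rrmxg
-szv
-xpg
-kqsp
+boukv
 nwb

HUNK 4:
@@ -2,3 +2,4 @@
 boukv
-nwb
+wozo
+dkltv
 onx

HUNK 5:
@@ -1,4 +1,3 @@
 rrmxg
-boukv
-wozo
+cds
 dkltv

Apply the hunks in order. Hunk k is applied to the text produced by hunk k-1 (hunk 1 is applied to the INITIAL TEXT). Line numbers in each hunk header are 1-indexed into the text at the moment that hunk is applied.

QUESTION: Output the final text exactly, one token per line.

Hunk 1: at line 2 remove [nwj,yigmq,qooom] add [cetr,nwb] -> 5 lines: rrmxg szv cetr nwb onx
Hunk 2: at line 1 remove [cetr] add [xpg,kqsp] -> 6 lines: rrmxg szv xpg kqsp nwb onx
Hunk 3: at line 1 remove [szv,xpg,kqsp] add [boukv] -> 4 lines: rrmxg boukv nwb onx
Hunk 4: at line 2 remove [nwb] add [wozo,dkltv] -> 5 lines: rrmxg boukv wozo dkltv onx
Hunk 5: at line 1 remove [boukv,wozo] add [cds] -> 4 lines: rrmxg cds dkltv onx

Answer: rrmxg
cds
dkltv
onx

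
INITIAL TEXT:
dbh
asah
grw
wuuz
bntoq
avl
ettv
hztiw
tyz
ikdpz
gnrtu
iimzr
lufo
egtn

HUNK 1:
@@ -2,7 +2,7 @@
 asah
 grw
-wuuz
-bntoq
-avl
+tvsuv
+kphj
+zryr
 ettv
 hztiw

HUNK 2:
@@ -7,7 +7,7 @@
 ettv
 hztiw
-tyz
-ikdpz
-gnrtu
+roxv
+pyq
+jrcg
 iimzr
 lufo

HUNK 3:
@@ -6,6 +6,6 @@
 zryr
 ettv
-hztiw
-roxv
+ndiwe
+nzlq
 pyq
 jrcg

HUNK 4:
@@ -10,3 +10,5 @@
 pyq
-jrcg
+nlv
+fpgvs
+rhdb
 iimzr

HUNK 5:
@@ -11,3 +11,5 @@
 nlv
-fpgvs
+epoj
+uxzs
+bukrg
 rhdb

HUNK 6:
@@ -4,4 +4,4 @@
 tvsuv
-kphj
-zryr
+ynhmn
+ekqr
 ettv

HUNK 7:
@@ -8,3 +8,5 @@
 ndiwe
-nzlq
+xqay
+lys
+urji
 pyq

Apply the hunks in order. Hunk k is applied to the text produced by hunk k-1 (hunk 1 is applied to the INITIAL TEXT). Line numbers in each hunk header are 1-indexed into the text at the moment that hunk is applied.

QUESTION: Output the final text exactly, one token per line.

Answer: dbh
asah
grw
tvsuv
ynhmn
ekqr
ettv
ndiwe
xqay
lys
urji
pyq
nlv
epoj
uxzs
bukrg
rhdb
iimzr
lufo
egtn

Derivation:
Hunk 1: at line 2 remove [wuuz,bntoq,avl] add [tvsuv,kphj,zryr] -> 14 lines: dbh asah grw tvsuv kphj zryr ettv hztiw tyz ikdpz gnrtu iimzr lufo egtn
Hunk 2: at line 7 remove [tyz,ikdpz,gnrtu] add [roxv,pyq,jrcg] -> 14 lines: dbh asah grw tvsuv kphj zryr ettv hztiw roxv pyq jrcg iimzr lufo egtn
Hunk 3: at line 6 remove [hztiw,roxv] add [ndiwe,nzlq] -> 14 lines: dbh asah grw tvsuv kphj zryr ettv ndiwe nzlq pyq jrcg iimzr lufo egtn
Hunk 4: at line 10 remove [jrcg] add [nlv,fpgvs,rhdb] -> 16 lines: dbh asah grw tvsuv kphj zryr ettv ndiwe nzlq pyq nlv fpgvs rhdb iimzr lufo egtn
Hunk 5: at line 11 remove [fpgvs] add [epoj,uxzs,bukrg] -> 18 lines: dbh asah grw tvsuv kphj zryr ettv ndiwe nzlq pyq nlv epoj uxzs bukrg rhdb iimzr lufo egtn
Hunk 6: at line 4 remove [kphj,zryr] add [ynhmn,ekqr] -> 18 lines: dbh asah grw tvsuv ynhmn ekqr ettv ndiwe nzlq pyq nlv epoj uxzs bukrg rhdb iimzr lufo egtn
Hunk 7: at line 8 remove [nzlq] add [xqay,lys,urji] -> 20 lines: dbh asah grw tvsuv ynhmn ekqr ettv ndiwe xqay lys urji pyq nlv epoj uxzs bukrg rhdb iimzr lufo egtn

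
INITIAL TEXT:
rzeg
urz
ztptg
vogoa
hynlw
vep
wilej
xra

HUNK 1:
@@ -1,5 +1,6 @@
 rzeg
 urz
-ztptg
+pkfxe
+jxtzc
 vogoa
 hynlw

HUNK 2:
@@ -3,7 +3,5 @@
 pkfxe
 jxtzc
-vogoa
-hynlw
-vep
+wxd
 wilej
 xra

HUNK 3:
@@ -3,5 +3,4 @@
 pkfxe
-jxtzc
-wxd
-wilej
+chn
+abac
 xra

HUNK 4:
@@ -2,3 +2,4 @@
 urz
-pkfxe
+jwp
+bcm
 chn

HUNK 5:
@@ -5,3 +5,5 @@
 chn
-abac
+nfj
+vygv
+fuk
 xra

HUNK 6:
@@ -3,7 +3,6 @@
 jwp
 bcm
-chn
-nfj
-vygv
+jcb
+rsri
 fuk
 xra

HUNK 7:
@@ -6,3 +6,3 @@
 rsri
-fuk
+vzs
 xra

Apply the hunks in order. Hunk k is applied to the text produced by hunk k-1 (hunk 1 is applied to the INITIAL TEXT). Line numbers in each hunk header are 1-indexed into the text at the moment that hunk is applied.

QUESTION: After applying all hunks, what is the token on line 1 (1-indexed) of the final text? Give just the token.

Answer: rzeg

Derivation:
Hunk 1: at line 1 remove [ztptg] add [pkfxe,jxtzc] -> 9 lines: rzeg urz pkfxe jxtzc vogoa hynlw vep wilej xra
Hunk 2: at line 3 remove [vogoa,hynlw,vep] add [wxd] -> 7 lines: rzeg urz pkfxe jxtzc wxd wilej xra
Hunk 3: at line 3 remove [jxtzc,wxd,wilej] add [chn,abac] -> 6 lines: rzeg urz pkfxe chn abac xra
Hunk 4: at line 2 remove [pkfxe] add [jwp,bcm] -> 7 lines: rzeg urz jwp bcm chn abac xra
Hunk 5: at line 5 remove [abac] add [nfj,vygv,fuk] -> 9 lines: rzeg urz jwp bcm chn nfj vygv fuk xra
Hunk 6: at line 3 remove [chn,nfj,vygv] add [jcb,rsri] -> 8 lines: rzeg urz jwp bcm jcb rsri fuk xra
Hunk 7: at line 6 remove [fuk] add [vzs] -> 8 lines: rzeg urz jwp bcm jcb rsri vzs xra
Final line 1: rzeg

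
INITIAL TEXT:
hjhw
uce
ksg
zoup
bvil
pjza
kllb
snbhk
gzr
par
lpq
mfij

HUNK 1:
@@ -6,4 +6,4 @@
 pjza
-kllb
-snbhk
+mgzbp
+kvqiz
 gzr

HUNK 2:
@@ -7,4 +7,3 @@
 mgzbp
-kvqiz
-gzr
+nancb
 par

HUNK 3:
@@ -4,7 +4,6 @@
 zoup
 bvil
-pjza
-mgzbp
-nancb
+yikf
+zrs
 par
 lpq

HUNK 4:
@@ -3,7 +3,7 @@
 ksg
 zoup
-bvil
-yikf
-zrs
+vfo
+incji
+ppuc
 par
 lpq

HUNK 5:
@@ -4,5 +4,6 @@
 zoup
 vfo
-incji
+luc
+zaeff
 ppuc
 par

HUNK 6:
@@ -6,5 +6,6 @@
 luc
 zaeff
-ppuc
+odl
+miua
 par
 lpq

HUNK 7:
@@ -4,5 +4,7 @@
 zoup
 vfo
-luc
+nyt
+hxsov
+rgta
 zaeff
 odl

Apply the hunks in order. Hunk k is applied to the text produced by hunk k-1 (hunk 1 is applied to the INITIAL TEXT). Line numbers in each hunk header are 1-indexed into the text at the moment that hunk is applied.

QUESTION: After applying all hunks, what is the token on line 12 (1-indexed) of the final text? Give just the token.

Answer: par

Derivation:
Hunk 1: at line 6 remove [kllb,snbhk] add [mgzbp,kvqiz] -> 12 lines: hjhw uce ksg zoup bvil pjza mgzbp kvqiz gzr par lpq mfij
Hunk 2: at line 7 remove [kvqiz,gzr] add [nancb] -> 11 lines: hjhw uce ksg zoup bvil pjza mgzbp nancb par lpq mfij
Hunk 3: at line 4 remove [pjza,mgzbp,nancb] add [yikf,zrs] -> 10 lines: hjhw uce ksg zoup bvil yikf zrs par lpq mfij
Hunk 4: at line 3 remove [bvil,yikf,zrs] add [vfo,incji,ppuc] -> 10 lines: hjhw uce ksg zoup vfo incji ppuc par lpq mfij
Hunk 5: at line 4 remove [incji] add [luc,zaeff] -> 11 lines: hjhw uce ksg zoup vfo luc zaeff ppuc par lpq mfij
Hunk 6: at line 6 remove [ppuc] add [odl,miua] -> 12 lines: hjhw uce ksg zoup vfo luc zaeff odl miua par lpq mfij
Hunk 7: at line 4 remove [luc] add [nyt,hxsov,rgta] -> 14 lines: hjhw uce ksg zoup vfo nyt hxsov rgta zaeff odl miua par lpq mfij
Final line 12: par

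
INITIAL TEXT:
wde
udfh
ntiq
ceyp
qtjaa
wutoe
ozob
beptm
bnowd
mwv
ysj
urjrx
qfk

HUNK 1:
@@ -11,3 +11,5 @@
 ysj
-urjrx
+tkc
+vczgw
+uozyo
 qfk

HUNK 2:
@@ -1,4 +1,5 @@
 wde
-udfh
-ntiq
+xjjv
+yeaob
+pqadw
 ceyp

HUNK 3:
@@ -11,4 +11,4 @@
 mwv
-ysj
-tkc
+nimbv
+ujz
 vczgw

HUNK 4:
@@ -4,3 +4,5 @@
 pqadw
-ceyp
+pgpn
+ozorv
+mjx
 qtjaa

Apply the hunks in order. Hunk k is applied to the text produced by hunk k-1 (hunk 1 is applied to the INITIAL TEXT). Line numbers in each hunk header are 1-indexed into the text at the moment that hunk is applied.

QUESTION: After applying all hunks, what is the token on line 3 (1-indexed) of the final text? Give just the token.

Answer: yeaob

Derivation:
Hunk 1: at line 11 remove [urjrx] add [tkc,vczgw,uozyo] -> 15 lines: wde udfh ntiq ceyp qtjaa wutoe ozob beptm bnowd mwv ysj tkc vczgw uozyo qfk
Hunk 2: at line 1 remove [udfh,ntiq] add [xjjv,yeaob,pqadw] -> 16 lines: wde xjjv yeaob pqadw ceyp qtjaa wutoe ozob beptm bnowd mwv ysj tkc vczgw uozyo qfk
Hunk 3: at line 11 remove [ysj,tkc] add [nimbv,ujz] -> 16 lines: wde xjjv yeaob pqadw ceyp qtjaa wutoe ozob beptm bnowd mwv nimbv ujz vczgw uozyo qfk
Hunk 4: at line 4 remove [ceyp] add [pgpn,ozorv,mjx] -> 18 lines: wde xjjv yeaob pqadw pgpn ozorv mjx qtjaa wutoe ozob beptm bnowd mwv nimbv ujz vczgw uozyo qfk
Final line 3: yeaob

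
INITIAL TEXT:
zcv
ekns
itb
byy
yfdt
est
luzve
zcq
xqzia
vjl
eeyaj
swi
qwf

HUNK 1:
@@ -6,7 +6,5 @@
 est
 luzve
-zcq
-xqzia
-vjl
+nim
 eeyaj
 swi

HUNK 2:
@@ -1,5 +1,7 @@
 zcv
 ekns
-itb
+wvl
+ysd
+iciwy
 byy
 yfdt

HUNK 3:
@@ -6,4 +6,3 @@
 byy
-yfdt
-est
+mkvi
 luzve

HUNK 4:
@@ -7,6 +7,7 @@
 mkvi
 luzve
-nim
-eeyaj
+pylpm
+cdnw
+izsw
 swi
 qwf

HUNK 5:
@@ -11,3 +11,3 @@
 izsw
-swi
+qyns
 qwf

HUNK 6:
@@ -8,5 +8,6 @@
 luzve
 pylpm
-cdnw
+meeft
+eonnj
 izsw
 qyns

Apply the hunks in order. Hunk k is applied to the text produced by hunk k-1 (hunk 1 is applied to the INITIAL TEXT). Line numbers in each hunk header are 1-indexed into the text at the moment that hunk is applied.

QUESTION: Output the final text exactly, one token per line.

Answer: zcv
ekns
wvl
ysd
iciwy
byy
mkvi
luzve
pylpm
meeft
eonnj
izsw
qyns
qwf

Derivation:
Hunk 1: at line 6 remove [zcq,xqzia,vjl] add [nim] -> 11 lines: zcv ekns itb byy yfdt est luzve nim eeyaj swi qwf
Hunk 2: at line 1 remove [itb] add [wvl,ysd,iciwy] -> 13 lines: zcv ekns wvl ysd iciwy byy yfdt est luzve nim eeyaj swi qwf
Hunk 3: at line 6 remove [yfdt,est] add [mkvi] -> 12 lines: zcv ekns wvl ysd iciwy byy mkvi luzve nim eeyaj swi qwf
Hunk 4: at line 7 remove [nim,eeyaj] add [pylpm,cdnw,izsw] -> 13 lines: zcv ekns wvl ysd iciwy byy mkvi luzve pylpm cdnw izsw swi qwf
Hunk 5: at line 11 remove [swi] add [qyns] -> 13 lines: zcv ekns wvl ysd iciwy byy mkvi luzve pylpm cdnw izsw qyns qwf
Hunk 6: at line 8 remove [cdnw] add [meeft,eonnj] -> 14 lines: zcv ekns wvl ysd iciwy byy mkvi luzve pylpm meeft eonnj izsw qyns qwf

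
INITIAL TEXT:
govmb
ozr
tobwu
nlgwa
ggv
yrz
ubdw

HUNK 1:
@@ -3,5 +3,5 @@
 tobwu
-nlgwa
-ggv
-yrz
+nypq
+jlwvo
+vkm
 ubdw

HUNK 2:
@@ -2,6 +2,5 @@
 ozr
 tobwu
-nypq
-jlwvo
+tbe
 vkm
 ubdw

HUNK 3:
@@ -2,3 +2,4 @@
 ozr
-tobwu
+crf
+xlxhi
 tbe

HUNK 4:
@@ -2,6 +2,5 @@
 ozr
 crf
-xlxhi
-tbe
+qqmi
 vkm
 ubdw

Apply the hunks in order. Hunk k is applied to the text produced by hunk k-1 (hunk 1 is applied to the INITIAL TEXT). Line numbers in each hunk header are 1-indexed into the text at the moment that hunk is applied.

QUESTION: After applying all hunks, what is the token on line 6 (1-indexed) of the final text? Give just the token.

Hunk 1: at line 3 remove [nlgwa,ggv,yrz] add [nypq,jlwvo,vkm] -> 7 lines: govmb ozr tobwu nypq jlwvo vkm ubdw
Hunk 2: at line 2 remove [nypq,jlwvo] add [tbe] -> 6 lines: govmb ozr tobwu tbe vkm ubdw
Hunk 3: at line 2 remove [tobwu] add [crf,xlxhi] -> 7 lines: govmb ozr crf xlxhi tbe vkm ubdw
Hunk 4: at line 2 remove [xlxhi,tbe] add [qqmi] -> 6 lines: govmb ozr crf qqmi vkm ubdw
Final line 6: ubdw

Answer: ubdw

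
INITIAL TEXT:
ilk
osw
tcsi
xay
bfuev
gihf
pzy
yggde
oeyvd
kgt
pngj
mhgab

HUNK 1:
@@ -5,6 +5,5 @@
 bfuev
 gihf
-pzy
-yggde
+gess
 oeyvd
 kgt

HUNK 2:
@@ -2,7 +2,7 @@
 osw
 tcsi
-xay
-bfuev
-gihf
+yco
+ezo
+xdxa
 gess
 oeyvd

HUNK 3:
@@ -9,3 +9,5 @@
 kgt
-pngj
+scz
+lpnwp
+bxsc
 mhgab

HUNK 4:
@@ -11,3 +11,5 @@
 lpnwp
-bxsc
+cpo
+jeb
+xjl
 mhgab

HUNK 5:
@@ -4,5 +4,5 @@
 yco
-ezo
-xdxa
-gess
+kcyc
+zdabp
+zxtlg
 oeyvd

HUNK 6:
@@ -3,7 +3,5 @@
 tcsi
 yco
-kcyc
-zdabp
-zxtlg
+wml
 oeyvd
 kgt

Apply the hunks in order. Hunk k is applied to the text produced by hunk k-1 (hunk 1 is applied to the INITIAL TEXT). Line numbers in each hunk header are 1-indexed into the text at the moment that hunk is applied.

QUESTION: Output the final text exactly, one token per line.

Hunk 1: at line 5 remove [pzy,yggde] add [gess] -> 11 lines: ilk osw tcsi xay bfuev gihf gess oeyvd kgt pngj mhgab
Hunk 2: at line 2 remove [xay,bfuev,gihf] add [yco,ezo,xdxa] -> 11 lines: ilk osw tcsi yco ezo xdxa gess oeyvd kgt pngj mhgab
Hunk 3: at line 9 remove [pngj] add [scz,lpnwp,bxsc] -> 13 lines: ilk osw tcsi yco ezo xdxa gess oeyvd kgt scz lpnwp bxsc mhgab
Hunk 4: at line 11 remove [bxsc] add [cpo,jeb,xjl] -> 15 lines: ilk osw tcsi yco ezo xdxa gess oeyvd kgt scz lpnwp cpo jeb xjl mhgab
Hunk 5: at line 4 remove [ezo,xdxa,gess] add [kcyc,zdabp,zxtlg] -> 15 lines: ilk osw tcsi yco kcyc zdabp zxtlg oeyvd kgt scz lpnwp cpo jeb xjl mhgab
Hunk 6: at line 3 remove [kcyc,zdabp,zxtlg] add [wml] -> 13 lines: ilk osw tcsi yco wml oeyvd kgt scz lpnwp cpo jeb xjl mhgab

Answer: ilk
osw
tcsi
yco
wml
oeyvd
kgt
scz
lpnwp
cpo
jeb
xjl
mhgab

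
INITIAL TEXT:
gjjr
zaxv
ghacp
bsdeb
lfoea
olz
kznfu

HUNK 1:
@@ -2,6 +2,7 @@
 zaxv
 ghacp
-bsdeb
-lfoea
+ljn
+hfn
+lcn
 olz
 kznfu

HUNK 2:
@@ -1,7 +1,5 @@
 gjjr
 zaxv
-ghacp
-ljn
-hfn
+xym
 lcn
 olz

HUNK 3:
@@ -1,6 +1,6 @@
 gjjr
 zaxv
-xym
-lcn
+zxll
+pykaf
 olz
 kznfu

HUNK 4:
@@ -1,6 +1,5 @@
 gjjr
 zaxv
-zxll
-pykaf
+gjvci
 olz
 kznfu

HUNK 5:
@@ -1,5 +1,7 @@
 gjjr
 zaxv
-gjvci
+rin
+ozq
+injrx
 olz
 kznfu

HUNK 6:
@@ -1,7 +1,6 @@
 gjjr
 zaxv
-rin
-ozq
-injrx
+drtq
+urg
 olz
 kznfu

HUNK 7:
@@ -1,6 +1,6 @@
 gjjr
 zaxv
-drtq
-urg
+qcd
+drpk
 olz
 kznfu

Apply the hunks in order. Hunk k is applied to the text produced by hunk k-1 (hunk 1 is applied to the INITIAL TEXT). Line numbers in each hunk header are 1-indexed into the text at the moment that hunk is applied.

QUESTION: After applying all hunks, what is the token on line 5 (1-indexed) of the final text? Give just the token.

Answer: olz

Derivation:
Hunk 1: at line 2 remove [bsdeb,lfoea] add [ljn,hfn,lcn] -> 8 lines: gjjr zaxv ghacp ljn hfn lcn olz kznfu
Hunk 2: at line 1 remove [ghacp,ljn,hfn] add [xym] -> 6 lines: gjjr zaxv xym lcn olz kznfu
Hunk 3: at line 1 remove [xym,lcn] add [zxll,pykaf] -> 6 lines: gjjr zaxv zxll pykaf olz kznfu
Hunk 4: at line 1 remove [zxll,pykaf] add [gjvci] -> 5 lines: gjjr zaxv gjvci olz kznfu
Hunk 5: at line 1 remove [gjvci] add [rin,ozq,injrx] -> 7 lines: gjjr zaxv rin ozq injrx olz kznfu
Hunk 6: at line 1 remove [rin,ozq,injrx] add [drtq,urg] -> 6 lines: gjjr zaxv drtq urg olz kznfu
Hunk 7: at line 1 remove [drtq,urg] add [qcd,drpk] -> 6 lines: gjjr zaxv qcd drpk olz kznfu
Final line 5: olz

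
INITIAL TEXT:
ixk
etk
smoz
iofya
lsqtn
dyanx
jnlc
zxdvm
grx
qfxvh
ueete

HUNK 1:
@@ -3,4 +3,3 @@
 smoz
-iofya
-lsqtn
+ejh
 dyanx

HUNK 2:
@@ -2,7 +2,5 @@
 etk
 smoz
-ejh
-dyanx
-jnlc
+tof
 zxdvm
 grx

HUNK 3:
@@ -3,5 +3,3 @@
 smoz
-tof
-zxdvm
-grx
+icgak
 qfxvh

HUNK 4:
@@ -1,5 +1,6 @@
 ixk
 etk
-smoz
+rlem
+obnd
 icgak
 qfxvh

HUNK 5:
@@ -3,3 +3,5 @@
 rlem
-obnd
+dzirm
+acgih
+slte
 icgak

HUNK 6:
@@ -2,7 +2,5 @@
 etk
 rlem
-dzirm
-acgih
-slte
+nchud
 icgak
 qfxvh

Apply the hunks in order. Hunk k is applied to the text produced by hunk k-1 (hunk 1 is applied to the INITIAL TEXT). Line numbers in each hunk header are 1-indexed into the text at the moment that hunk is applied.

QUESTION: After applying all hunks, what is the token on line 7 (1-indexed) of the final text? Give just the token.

Hunk 1: at line 3 remove [iofya,lsqtn] add [ejh] -> 10 lines: ixk etk smoz ejh dyanx jnlc zxdvm grx qfxvh ueete
Hunk 2: at line 2 remove [ejh,dyanx,jnlc] add [tof] -> 8 lines: ixk etk smoz tof zxdvm grx qfxvh ueete
Hunk 3: at line 3 remove [tof,zxdvm,grx] add [icgak] -> 6 lines: ixk etk smoz icgak qfxvh ueete
Hunk 4: at line 1 remove [smoz] add [rlem,obnd] -> 7 lines: ixk etk rlem obnd icgak qfxvh ueete
Hunk 5: at line 3 remove [obnd] add [dzirm,acgih,slte] -> 9 lines: ixk etk rlem dzirm acgih slte icgak qfxvh ueete
Hunk 6: at line 2 remove [dzirm,acgih,slte] add [nchud] -> 7 lines: ixk etk rlem nchud icgak qfxvh ueete
Final line 7: ueete

Answer: ueete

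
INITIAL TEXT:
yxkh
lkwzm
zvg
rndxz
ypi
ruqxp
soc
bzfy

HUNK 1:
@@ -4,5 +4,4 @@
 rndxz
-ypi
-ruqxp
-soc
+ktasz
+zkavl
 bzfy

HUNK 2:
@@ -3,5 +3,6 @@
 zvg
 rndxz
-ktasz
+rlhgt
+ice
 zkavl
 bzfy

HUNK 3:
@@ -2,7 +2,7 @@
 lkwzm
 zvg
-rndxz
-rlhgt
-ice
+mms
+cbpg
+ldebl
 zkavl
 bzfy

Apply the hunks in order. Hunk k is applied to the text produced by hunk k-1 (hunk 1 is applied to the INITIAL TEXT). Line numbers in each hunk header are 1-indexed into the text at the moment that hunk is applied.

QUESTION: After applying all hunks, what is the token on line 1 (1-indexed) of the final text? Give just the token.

Answer: yxkh

Derivation:
Hunk 1: at line 4 remove [ypi,ruqxp,soc] add [ktasz,zkavl] -> 7 lines: yxkh lkwzm zvg rndxz ktasz zkavl bzfy
Hunk 2: at line 3 remove [ktasz] add [rlhgt,ice] -> 8 lines: yxkh lkwzm zvg rndxz rlhgt ice zkavl bzfy
Hunk 3: at line 2 remove [rndxz,rlhgt,ice] add [mms,cbpg,ldebl] -> 8 lines: yxkh lkwzm zvg mms cbpg ldebl zkavl bzfy
Final line 1: yxkh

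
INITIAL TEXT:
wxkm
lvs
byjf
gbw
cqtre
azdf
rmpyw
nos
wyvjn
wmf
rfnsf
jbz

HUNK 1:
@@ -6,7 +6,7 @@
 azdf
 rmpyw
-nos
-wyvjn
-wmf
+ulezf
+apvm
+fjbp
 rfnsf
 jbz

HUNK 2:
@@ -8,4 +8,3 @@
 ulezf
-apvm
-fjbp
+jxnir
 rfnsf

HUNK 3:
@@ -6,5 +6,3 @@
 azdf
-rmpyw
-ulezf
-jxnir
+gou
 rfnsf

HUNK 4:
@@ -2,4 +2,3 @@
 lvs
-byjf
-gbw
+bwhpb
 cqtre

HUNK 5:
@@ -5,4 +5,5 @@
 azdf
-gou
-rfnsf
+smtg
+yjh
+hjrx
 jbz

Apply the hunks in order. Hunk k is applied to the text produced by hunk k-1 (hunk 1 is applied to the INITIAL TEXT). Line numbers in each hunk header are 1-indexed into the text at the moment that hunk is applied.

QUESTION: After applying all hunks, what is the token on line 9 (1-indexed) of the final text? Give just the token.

Answer: jbz

Derivation:
Hunk 1: at line 6 remove [nos,wyvjn,wmf] add [ulezf,apvm,fjbp] -> 12 lines: wxkm lvs byjf gbw cqtre azdf rmpyw ulezf apvm fjbp rfnsf jbz
Hunk 2: at line 8 remove [apvm,fjbp] add [jxnir] -> 11 lines: wxkm lvs byjf gbw cqtre azdf rmpyw ulezf jxnir rfnsf jbz
Hunk 3: at line 6 remove [rmpyw,ulezf,jxnir] add [gou] -> 9 lines: wxkm lvs byjf gbw cqtre azdf gou rfnsf jbz
Hunk 4: at line 2 remove [byjf,gbw] add [bwhpb] -> 8 lines: wxkm lvs bwhpb cqtre azdf gou rfnsf jbz
Hunk 5: at line 5 remove [gou,rfnsf] add [smtg,yjh,hjrx] -> 9 lines: wxkm lvs bwhpb cqtre azdf smtg yjh hjrx jbz
Final line 9: jbz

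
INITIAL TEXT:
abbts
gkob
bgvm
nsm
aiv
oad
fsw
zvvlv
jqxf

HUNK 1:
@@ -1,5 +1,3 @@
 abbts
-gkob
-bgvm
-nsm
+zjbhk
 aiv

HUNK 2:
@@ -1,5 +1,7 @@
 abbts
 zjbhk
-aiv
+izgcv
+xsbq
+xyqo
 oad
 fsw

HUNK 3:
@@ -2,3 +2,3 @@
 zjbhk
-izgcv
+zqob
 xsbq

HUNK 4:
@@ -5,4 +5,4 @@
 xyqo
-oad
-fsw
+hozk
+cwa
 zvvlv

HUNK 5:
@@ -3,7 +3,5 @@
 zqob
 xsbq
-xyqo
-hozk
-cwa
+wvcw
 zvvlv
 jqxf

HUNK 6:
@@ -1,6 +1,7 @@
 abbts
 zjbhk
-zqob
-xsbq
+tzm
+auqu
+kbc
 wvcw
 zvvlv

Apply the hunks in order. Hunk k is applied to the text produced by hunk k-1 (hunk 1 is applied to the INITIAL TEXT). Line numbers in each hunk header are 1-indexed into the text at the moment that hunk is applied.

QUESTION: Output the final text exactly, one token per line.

Hunk 1: at line 1 remove [gkob,bgvm,nsm] add [zjbhk] -> 7 lines: abbts zjbhk aiv oad fsw zvvlv jqxf
Hunk 2: at line 1 remove [aiv] add [izgcv,xsbq,xyqo] -> 9 lines: abbts zjbhk izgcv xsbq xyqo oad fsw zvvlv jqxf
Hunk 3: at line 2 remove [izgcv] add [zqob] -> 9 lines: abbts zjbhk zqob xsbq xyqo oad fsw zvvlv jqxf
Hunk 4: at line 5 remove [oad,fsw] add [hozk,cwa] -> 9 lines: abbts zjbhk zqob xsbq xyqo hozk cwa zvvlv jqxf
Hunk 5: at line 3 remove [xyqo,hozk,cwa] add [wvcw] -> 7 lines: abbts zjbhk zqob xsbq wvcw zvvlv jqxf
Hunk 6: at line 1 remove [zqob,xsbq] add [tzm,auqu,kbc] -> 8 lines: abbts zjbhk tzm auqu kbc wvcw zvvlv jqxf

Answer: abbts
zjbhk
tzm
auqu
kbc
wvcw
zvvlv
jqxf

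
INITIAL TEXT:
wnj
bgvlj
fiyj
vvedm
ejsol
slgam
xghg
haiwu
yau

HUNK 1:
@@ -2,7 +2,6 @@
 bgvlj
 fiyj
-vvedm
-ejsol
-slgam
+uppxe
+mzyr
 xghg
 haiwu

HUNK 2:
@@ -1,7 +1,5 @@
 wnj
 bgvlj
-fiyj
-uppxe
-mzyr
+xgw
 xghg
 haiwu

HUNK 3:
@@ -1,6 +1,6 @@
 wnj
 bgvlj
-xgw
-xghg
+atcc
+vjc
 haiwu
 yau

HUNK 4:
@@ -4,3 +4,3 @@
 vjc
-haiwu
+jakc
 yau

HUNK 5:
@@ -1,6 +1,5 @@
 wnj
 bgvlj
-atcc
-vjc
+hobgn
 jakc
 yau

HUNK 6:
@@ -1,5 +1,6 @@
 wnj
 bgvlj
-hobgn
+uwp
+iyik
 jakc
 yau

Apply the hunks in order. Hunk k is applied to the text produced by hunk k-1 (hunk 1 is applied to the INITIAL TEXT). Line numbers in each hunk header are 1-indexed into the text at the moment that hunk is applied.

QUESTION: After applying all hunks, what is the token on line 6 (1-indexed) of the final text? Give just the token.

Hunk 1: at line 2 remove [vvedm,ejsol,slgam] add [uppxe,mzyr] -> 8 lines: wnj bgvlj fiyj uppxe mzyr xghg haiwu yau
Hunk 2: at line 1 remove [fiyj,uppxe,mzyr] add [xgw] -> 6 lines: wnj bgvlj xgw xghg haiwu yau
Hunk 3: at line 1 remove [xgw,xghg] add [atcc,vjc] -> 6 lines: wnj bgvlj atcc vjc haiwu yau
Hunk 4: at line 4 remove [haiwu] add [jakc] -> 6 lines: wnj bgvlj atcc vjc jakc yau
Hunk 5: at line 1 remove [atcc,vjc] add [hobgn] -> 5 lines: wnj bgvlj hobgn jakc yau
Hunk 6: at line 1 remove [hobgn] add [uwp,iyik] -> 6 lines: wnj bgvlj uwp iyik jakc yau
Final line 6: yau

Answer: yau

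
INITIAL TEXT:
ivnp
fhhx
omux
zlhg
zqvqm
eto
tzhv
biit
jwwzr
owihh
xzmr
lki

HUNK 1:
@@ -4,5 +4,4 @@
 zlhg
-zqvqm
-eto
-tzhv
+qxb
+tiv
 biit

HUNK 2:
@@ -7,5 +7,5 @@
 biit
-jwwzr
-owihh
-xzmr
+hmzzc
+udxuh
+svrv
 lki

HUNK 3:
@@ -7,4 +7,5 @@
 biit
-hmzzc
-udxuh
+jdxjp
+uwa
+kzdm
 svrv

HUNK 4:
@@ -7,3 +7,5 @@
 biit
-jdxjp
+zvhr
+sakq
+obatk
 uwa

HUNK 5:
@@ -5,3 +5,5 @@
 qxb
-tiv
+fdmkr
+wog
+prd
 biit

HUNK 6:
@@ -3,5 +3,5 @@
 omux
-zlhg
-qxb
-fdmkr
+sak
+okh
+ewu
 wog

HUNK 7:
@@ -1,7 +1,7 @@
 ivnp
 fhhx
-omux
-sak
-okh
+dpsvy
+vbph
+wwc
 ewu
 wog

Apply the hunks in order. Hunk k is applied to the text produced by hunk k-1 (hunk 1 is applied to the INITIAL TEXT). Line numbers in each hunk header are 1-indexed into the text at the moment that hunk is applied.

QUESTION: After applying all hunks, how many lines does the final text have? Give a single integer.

Answer: 16

Derivation:
Hunk 1: at line 4 remove [zqvqm,eto,tzhv] add [qxb,tiv] -> 11 lines: ivnp fhhx omux zlhg qxb tiv biit jwwzr owihh xzmr lki
Hunk 2: at line 7 remove [jwwzr,owihh,xzmr] add [hmzzc,udxuh,svrv] -> 11 lines: ivnp fhhx omux zlhg qxb tiv biit hmzzc udxuh svrv lki
Hunk 3: at line 7 remove [hmzzc,udxuh] add [jdxjp,uwa,kzdm] -> 12 lines: ivnp fhhx omux zlhg qxb tiv biit jdxjp uwa kzdm svrv lki
Hunk 4: at line 7 remove [jdxjp] add [zvhr,sakq,obatk] -> 14 lines: ivnp fhhx omux zlhg qxb tiv biit zvhr sakq obatk uwa kzdm svrv lki
Hunk 5: at line 5 remove [tiv] add [fdmkr,wog,prd] -> 16 lines: ivnp fhhx omux zlhg qxb fdmkr wog prd biit zvhr sakq obatk uwa kzdm svrv lki
Hunk 6: at line 3 remove [zlhg,qxb,fdmkr] add [sak,okh,ewu] -> 16 lines: ivnp fhhx omux sak okh ewu wog prd biit zvhr sakq obatk uwa kzdm svrv lki
Hunk 7: at line 1 remove [omux,sak,okh] add [dpsvy,vbph,wwc] -> 16 lines: ivnp fhhx dpsvy vbph wwc ewu wog prd biit zvhr sakq obatk uwa kzdm svrv lki
Final line count: 16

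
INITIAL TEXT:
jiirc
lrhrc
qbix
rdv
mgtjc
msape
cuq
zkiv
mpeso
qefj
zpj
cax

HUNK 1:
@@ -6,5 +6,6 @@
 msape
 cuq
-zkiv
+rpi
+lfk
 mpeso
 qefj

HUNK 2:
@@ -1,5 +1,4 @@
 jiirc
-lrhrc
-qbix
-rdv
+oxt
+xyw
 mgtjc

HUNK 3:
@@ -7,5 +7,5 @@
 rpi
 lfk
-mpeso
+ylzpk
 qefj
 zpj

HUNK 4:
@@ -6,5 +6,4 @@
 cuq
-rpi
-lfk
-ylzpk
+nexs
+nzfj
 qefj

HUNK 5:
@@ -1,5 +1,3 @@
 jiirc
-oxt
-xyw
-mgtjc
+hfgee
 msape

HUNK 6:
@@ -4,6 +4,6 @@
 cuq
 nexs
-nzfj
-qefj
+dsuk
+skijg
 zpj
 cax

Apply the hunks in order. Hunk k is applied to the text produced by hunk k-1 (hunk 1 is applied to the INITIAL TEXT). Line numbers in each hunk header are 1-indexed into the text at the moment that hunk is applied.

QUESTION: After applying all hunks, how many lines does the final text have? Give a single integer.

Hunk 1: at line 6 remove [zkiv] add [rpi,lfk] -> 13 lines: jiirc lrhrc qbix rdv mgtjc msape cuq rpi lfk mpeso qefj zpj cax
Hunk 2: at line 1 remove [lrhrc,qbix,rdv] add [oxt,xyw] -> 12 lines: jiirc oxt xyw mgtjc msape cuq rpi lfk mpeso qefj zpj cax
Hunk 3: at line 7 remove [mpeso] add [ylzpk] -> 12 lines: jiirc oxt xyw mgtjc msape cuq rpi lfk ylzpk qefj zpj cax
Hunk 4: at line 6 remove [rpi,lfk,ylzpk] add [nexs,nzfj] -> 11 lines: jiirc oxt xyw mgtjc msape cuq nexs nzfj qefj zpj cax
Hunk 5: at line 1 remove [oxt,xyw,mgtjc] add [hfgee] -> 9 lines: jiirc hfgee msape cuq nexs nzfj qefj zpj cax
Hunk 6: at line 4 remove [nzfj,qefj] add [dsuk,skijg] -> 9 lines: jiirc hfgee msape cuq nexs dsuk skijg zpj cax
Final line count: 9

Answer: 9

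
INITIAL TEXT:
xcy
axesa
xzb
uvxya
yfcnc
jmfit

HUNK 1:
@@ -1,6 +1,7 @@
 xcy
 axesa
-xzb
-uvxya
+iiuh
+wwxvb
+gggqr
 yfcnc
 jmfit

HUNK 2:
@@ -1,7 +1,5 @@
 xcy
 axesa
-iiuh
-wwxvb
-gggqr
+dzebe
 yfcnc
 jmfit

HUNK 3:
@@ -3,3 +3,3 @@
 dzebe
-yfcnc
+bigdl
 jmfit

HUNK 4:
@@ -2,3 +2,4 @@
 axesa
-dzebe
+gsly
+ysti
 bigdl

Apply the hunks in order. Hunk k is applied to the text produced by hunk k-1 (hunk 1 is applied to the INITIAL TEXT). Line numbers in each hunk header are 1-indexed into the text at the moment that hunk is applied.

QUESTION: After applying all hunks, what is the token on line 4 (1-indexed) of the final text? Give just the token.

Hunk 1: at line 1 remove [xzb,uvxya] add [iiuh,wwxvb,gggqr] -> 7 lines: xcy axesa iiuh wwxvb gggqr yfcnc jmfit
Hunk 2: at line 1 remove [iiuh,wwxvb,gggqr] add [dzebe] -> 5 lines: xcy axesa dzebe yfcnc jmfit
Hunk 3: at line 3 remove [yfcnc] add [bigdl] -> 5 lines: xcy axesa dzebe bigdl jmfit
Hunk 4: at line 2 remove [dzebe] add [gsly,ysti] -> 6 lines: xcy axesa gsly ysti bigdl jmfit
Final line 4: ysti

Answer: ysti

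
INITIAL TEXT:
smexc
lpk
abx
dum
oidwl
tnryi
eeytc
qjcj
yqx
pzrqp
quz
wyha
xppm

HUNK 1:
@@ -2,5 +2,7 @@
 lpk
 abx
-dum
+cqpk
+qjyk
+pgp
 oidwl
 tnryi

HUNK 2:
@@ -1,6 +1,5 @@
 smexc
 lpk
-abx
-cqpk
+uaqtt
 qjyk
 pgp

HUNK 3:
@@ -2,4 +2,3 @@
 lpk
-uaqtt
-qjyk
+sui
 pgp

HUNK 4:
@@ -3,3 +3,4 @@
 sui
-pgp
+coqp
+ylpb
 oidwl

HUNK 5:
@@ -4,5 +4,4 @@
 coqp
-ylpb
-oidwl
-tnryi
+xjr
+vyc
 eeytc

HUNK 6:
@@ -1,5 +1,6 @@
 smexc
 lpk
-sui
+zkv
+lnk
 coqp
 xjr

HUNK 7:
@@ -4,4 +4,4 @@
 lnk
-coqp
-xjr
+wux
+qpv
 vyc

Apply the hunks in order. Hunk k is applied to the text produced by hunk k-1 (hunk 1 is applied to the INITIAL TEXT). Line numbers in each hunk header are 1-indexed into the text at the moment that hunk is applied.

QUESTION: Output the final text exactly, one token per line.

Answer: smexc
lpk
zkv
lnk
wux
qpv
vyc
eeytc
qjcj
yqx
pzrqp
quz
wyha
xppm

Derivation:
Hunk 1: at line 2 remove [dum] add [cqpk,qjyk,pgp] -> 15 lines: smexc lpk abx cqpk qjyk pgp oidwl tnryi eeytc qjcj yqx pzrqp quz wyha xppm
Hunk 2: at line 1 remove [abx,cqpk] add [uaqtt] -> 14 lines: smexc lpk uaqtt qjyk pgp oidwl tnryi eeytc qjcj yqx pzrqp quz wyha xppm
Hunk 3: at line 2 remove [uaqtt,qjyk] add [sui] -> 13 lines: smexc lpk sui pgp oidwl tnryi eeytc qjcj yqx pzrqp quz wyha xppm
Hunk 4: at line 3 remove [pgp] add [coqp,ylpb] -> 14 lines: smexc lpk sui coqp ylpb oidwl tnryi eeytc qjcj yqx pzrqp quz wyha xppm
Hunk 5: at line 4 remove [ylpb,oidwl,tnryi] add [xjr,vyc] -> 13 lines: smexc lpk sui coqp xjr vyc eeytc qjcj yqx pzrqp quz wyha xppm
Hunk 6: at line 1 remove [sui] add [zkv,lnk] -> 14 lines: smexc lpk zkv lnk coqp xjr vyc eeytc qjcj yqx pzrqp quz wyha xppm
Hunk 7: at line 4 remove [coqp,xjr] add [wux,qpv] -> 14 lines: smexc lpk zkv lnk wux qpv vyc eeytc qjcj yqx pzrqp quz wyha xppm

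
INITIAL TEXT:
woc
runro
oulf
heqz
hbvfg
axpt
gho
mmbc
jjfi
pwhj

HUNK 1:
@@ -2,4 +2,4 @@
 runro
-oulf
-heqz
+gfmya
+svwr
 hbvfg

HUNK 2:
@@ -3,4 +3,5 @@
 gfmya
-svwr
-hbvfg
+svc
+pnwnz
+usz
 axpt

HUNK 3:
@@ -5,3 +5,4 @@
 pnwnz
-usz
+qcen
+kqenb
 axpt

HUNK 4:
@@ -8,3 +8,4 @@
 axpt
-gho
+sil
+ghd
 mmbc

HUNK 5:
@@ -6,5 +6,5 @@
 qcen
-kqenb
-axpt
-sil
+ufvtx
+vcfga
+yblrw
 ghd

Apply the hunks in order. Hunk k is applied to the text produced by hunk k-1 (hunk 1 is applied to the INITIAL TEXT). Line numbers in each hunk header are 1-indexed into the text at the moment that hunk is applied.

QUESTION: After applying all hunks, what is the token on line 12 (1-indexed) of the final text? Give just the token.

Answer: jjfi

Derivation:
Hunk 1: at line 2 remove [oulf,heqz] add [gfmya,svwr] -> 10 lines: woc runro gfmya svwr hbvfg axpt gho mmbc jjfi pwhj
Hunk 2: at line 3 remove [svwr,hbvfg] add [svc,pnwnz,usz] -> 11 lines: woc runro gfmya svc pnwnz usz axpt gho mmbc jjfi pwhj
Hunk 3: at line 5 remove [usz] add [qcen,kqenb] -> 12 lines: woc runro gfmya svc pnwnz qcen kqenb axpt gho mmbc jjfi pwhj
Hunk 4: at line 8 remove [gho] add [sil,ghd] -> 13 lines: woc runro gfmya svc pnwnz qcen kqenb axpt sil ghd mmbc jjfi pwhj
Hunk 5: at line 6 remove [kqenb,axpt,sil] add [ufvtx,vcfga,yblrw] -> 13 lines: woc runro gfmya svc pnwnz qcen ufvtx vcfga yblrw ghd mmbc jjfi pwhj
Final line 12: jjfi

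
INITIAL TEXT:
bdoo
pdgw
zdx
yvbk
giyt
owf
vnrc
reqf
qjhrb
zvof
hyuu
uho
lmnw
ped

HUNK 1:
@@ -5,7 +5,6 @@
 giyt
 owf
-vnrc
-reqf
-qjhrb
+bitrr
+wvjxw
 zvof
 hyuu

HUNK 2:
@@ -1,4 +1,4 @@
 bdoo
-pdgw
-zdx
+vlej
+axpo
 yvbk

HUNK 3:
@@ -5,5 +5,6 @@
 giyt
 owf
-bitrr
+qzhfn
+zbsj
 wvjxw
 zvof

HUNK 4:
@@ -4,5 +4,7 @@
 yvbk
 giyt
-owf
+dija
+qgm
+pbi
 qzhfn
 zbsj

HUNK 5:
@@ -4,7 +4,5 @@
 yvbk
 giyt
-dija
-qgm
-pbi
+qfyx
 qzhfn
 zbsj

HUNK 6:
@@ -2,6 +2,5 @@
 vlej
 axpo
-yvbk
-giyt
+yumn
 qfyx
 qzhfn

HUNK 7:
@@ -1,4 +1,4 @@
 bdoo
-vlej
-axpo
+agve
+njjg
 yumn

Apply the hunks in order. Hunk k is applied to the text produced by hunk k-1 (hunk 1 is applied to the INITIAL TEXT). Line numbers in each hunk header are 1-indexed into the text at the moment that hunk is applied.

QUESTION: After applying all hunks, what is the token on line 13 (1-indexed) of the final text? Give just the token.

Answer: ped

Derivation:
Hunk 1: at line 5 remove [vnrc,reqf,qjhrb] add [bitrr,wvjxw] -> 13 lines: bdoo pdgw zdx yvbk giyt owf bitrr wvjxw zvof hyuu uho lmnw ped
Hunk 2: at line 1 remove [pdgw,zdx] add [vlej,axpo] -> 13 lines: bdoo vlej axpo yvbk giyt owf bitrr wvjxw zvof hyuu uho lmnw ped
Hunk 3: at line 5 remove [bitrr] add [qzhfn,zbsj] -> 14 lines: bdoo vlej axpo yvbk giyt owf qzhfn zbsj wvjxw zvof hyuu uho lmnw ped
Hunk 4: at line 4 remove [owf] add [dija,qgm,pbi] -> 16 lines: bdoo vlej axpo yvbk giyt dija qgm pbi qzhfn zbsj wvjxw zvof hyuu uho lmnw ped
Hunk 5: at line 4 remove [dija,qgm,pbi] add [qfyx] -> 14 lines: bdoo vlej axpo yvbk giyt qfyx qzhfn zbsj wvjxw zvof hyuu uho lmnw ped
Hunk 6: at line 2 remove [yvbk,giyt] add [yumn] -> 13 lines: bdoo vlej axpo yumn qfyx qzhfn zbsj wvjxw zvof hyuu uho lmnw ped
Hunk 7: at line 1 remove [vlej,axpo] add [agve,njjg] -> 13 lines: bdoo agve njjg yumn qfyx qzhfn zbsj wvjxw zvof hyuu uho lmnw ped
Final line 13: ped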